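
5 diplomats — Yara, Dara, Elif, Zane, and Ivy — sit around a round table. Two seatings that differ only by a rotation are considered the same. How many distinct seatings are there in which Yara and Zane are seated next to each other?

12

Glue Yara and Zane into a block (2 internal orders). Seating 4 units around a circle gives (3)! arrangements.
So 2 × (3)! = 2 × 6 = 12.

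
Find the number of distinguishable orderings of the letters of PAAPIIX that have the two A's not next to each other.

450

There are 7!/(2!·2!·2!) = 630 arrangements of PAAPIIX in total.
If the two A's are adjacent, glue them into one block, leaving 6 items to arrange: (6)!/(2!·2!) = 180 ways.
Subtracting, 630 − 180 = 450 arrangements keep the A's apart.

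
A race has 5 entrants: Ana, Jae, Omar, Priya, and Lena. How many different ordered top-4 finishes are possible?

This is an ordered selection of 4 from 5: P(5,4).
That gives 5 × 4 × 3 × 2 = 120.

120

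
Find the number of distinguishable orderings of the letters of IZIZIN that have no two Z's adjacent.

Total arrangements of IZIZIN: 6!/(3!·2!) = 60.
If the two Z's are adjacent, glue them into one block, leaving 5 items to arrange: (5)!/(3!) = 20 ways.
Subtracting, 60 − 20 = 40 arrangements keep the Z's apart.

40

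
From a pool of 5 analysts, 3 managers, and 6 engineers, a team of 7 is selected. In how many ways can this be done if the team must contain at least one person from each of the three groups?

3058

With no constraint there are C(14,7) = 3432 possible selections.
Subtract selections that omit an entire group: no analysts → C(9,7) = 36; no managers → C(11,7) = 330; no engineers → C(8,7) = 8.
Add back selections omitting two groups (i.e. drawn from a single group): C(5,7) + C(3,7) + C(6,7) = 0.
By inclusion–exclusion: 3432 − 374 + 0 = 3058.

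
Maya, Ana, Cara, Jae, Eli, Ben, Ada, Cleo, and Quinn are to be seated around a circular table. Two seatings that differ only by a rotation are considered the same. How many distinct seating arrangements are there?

Fix one person's seat to break rotational symmetry; the remaining 8 people can be arranged in (8)! = 40320 ways.

40320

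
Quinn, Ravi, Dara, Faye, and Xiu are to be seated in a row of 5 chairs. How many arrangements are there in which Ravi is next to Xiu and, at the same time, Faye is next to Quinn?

Treat {Ravi,Xiu} as one block (2 orders) and {Faye,Quinn} as another (2 orders).
That leaves 3 units to arrange: 2 × 2 × 3! = 4 × 6 = 24.

24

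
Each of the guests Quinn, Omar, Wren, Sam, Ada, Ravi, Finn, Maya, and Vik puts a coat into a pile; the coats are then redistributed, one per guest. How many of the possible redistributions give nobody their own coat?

This is the derangement count D_9: permutations of 9 items with no fixed point.
By inclusion–exclusion this is Σ_{j=0}^{9} (−1)^j C(9,j)·(9−j)!.
Computing: 362880 − 362880 + 181440 − 60480 + 15120 − 3024 + 504 − 72 + 9 − 1 = 133496.

133496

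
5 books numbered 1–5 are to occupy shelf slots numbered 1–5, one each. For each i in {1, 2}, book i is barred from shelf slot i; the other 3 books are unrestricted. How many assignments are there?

Let Aᵢ (for i ∈ {1, 2}) be the placements that put book i in its forbidden shelf slot. Any j of these fix j positions, leaving (5−j)! ways to fill the rest, and there are C(2,j) ways to pick which j.
By inclusion–exclusion, the number of valid placements is Σ_{j=0}^{2} (−1)^j C(2,j)·(5−j)!.
Computing: 120 − 48 + 6 = 78.

78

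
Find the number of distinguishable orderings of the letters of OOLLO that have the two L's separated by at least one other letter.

6

Total arrangements of OOLLO: 5!/(3!·2!) = 10.
Arrangements with the L's together: treat LL as one letter, giving (4)!/(3!) = 4.
Subtracting, 10 − 4 = 6 arrangements keep the L's apart.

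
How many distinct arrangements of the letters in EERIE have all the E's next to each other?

6

Treat the 3 copies of E as a single block. The multiset to arrange is then {EEE, I, R}, 3 items in all.
All 3 items are distinct, so there are (3)! = 6 arrangements.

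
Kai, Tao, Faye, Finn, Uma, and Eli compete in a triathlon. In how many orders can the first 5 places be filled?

720

This is an ordered selection of 5 from 6: P(6,5).
That gives 6 × 5 × 4 × 3 × 2 = 720.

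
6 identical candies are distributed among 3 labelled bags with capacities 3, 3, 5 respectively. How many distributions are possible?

15

Ignoring the caps, the number of non-negative solutions to x_1+…+x_3 = 6 is C(8,2) = 28.
Subtract solutions that violate a single cap (substitute x_i' = x_i − (cap_i+1)): x_1 ≥ 4 gives C(4,2) = 6; x_2 ≥ 4 gives C(4,2) = 6; x_3 ≥ 6 gives C(2,2) = 1. Together 13.
No two caps can be exceeded simultaneously, so the pair terms are all 0.
By inclusion–exclusion the count is 28 − 13 + 0 = 15.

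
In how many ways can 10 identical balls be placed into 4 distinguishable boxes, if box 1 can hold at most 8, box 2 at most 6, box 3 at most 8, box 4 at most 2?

139

Ignoring the caps, the number of non-negative solutions to x_1+…+x_4 = 10 is C(13,3) = 286.
Subtract solutions that violate a single cap (substitute x_i' = x_i − (cap_i+1)): x_1 ≥ 9 gives C(4,3) = 4; x_2 ≥ 7 gives C(6,3) = 20; x_3 ≥ 9 gives C(4,3) = 4; x_4 ≥ 3 gives C(10,3) = 120. Together 148.
Add back pairs where two caps are both exceeded: 0 + 0 + 0 + 0 + 1 + 0 = 1.
By inclusion–exclusion the count is 286 − 148 + 1 = 139.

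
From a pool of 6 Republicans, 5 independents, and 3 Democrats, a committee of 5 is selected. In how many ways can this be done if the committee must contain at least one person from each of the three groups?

1365

With no constraint there are C(14,5) = 2002 possible selections.
Subtract selections that omit an entire group: no Republicans → C(8,5) = 56; no independents → C(9,5) = 126; no Democrats → C(11,5) = 462.
Add back selections omitting two groups (i.e. drawn from a single group): C(6,5) + C(5,5) + C(3,5) = 7.
By inclusion–exclusion: 2002 − 644 + 7 = 1365.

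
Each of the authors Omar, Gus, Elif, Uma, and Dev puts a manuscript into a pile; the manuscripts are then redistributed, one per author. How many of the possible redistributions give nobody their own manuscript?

44

This is the derangement count D_5: permutations of 5 items with no fixed point.
By inclusion–exclusion this is Σ_{j=0}^{5} (−1)^j C(5,j)·(5−j)!.
Computing: 120 − 120 + 60 − 20 + 5 − 1 = 44.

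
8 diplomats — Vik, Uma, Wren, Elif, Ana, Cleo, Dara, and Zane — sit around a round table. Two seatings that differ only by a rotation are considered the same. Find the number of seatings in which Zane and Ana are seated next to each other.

1440

Treat {Zane, Ana} as one unit (2 internal orders) and seat the resulting 7 units around the table: (6)! circular arrangements.
So 2 × (6)! = 2 × 720 = 1440.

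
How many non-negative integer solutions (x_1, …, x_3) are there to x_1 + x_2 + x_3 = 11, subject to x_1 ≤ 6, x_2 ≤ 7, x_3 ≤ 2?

12

Ignoring the caps, the number of non-negative solutions to x_1+…+x_3 = 11 is C(13,2) = 78.
Subtract solutions that violate a single cap (substitute x_i' = x_i − (cap_i+1)): x_1 ≥ 7 gives C(6,2) = 15; x_2 ≥ 8 gives C(5,2) = 10; x_3 ≥ 3 gives C(10,2) = 45. Together 70.
Add back pairs where two caps are both exceeded: 0 + 3 + 1 = 4.
By inclusion–exclusion the count is 78 − 70 + 4 = 12.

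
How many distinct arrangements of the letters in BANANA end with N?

20

With the last slot taken by N, it remains to arrange the other 5 letters (BAANA).
Those 5 letters have A appearing 3 times, giving (5)!/(3!) = 20.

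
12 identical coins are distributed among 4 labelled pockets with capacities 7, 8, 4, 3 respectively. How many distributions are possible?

Ignoring the caps, the number of non-negative solutions to x_1+…+x_4 = 12 is C(15,3) = 455.
Subtract solutions that violate a single cap (substitute x_i' = x_i − (cap_i+1)): x_1 ≥ 8 gives C(7,3) = 35; x_2 ≥ 9 gives C(6,3) = 20; x_3 ≥ 5 gives C(10,3) = 120; x_4 ≥ 4 gives C(11,3) = 165. Together 340.
Add back pairs where two caps are both exceeded: 0 + 0 + 1 + 0 + 0 + 20 = 21.
By inclusion–exclusion the count is 455 − 340 + 21 = 136.

136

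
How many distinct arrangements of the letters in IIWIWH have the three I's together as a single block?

12

Treat the 3 copies of I as a single block. The multiset to arrange is then {III, H, W, W}, 4 items in all.
That gives (4)!/(2!) = 12 arrangements.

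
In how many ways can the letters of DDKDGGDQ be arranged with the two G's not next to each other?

630

There are 8!/(4!·2!) = 840 arrangements of DDKDGGDQ in total.
If the two G's are adjacent, glue them into one block, leaving 7 items to arrange: (7)!/(4!) = 210 ways.
Hence 840 − 210 = 630.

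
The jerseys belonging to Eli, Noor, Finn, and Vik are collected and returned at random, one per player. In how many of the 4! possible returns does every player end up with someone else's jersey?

9

Let Aᵢ be the assignments in which player i gets their old jersey. We want the size of the complement of A₁∪…∪A_4.
By inclusion–exclusion this is Σ_{j=0}^{4} (−1)^j C(4,j)·(4−j)!.
Computing: 24 − 24 + 12 − 4 + 1 = 9.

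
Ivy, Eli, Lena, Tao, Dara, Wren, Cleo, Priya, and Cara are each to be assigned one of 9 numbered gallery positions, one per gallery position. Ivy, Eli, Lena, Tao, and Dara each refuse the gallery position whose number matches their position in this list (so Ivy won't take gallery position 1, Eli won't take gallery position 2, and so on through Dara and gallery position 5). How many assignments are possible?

Let Aᵢ (for 1 ≤ i ≤ 5) be the placements that put person i in their forbidden gallery position. Any j of these fix j positions, leaving (9−j)! ways to fill the rest, and there are C(5,j) ways to pick which j.
By inclusion–exclusion, the number of valid placements is Σ_{j=0}^{5} (−1)^j C(5,j)·(9−j)!.
Computing: 362880 − 201600 + 50400 − 7200 + 600 − 24 = 205056.

205056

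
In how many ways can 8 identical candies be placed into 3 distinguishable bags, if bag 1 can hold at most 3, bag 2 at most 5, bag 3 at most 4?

Ignoring the caps, the number of non-negative solutions to x_1+…+x_3 = 8 is C(10,2) = 45.
Subtract solutions that violate a single cap (substitute x_i' = x_i − (cap_i+1)): x_1 ≥ 4 gives C(6,2) = 15; x_2 ≥ 6 gives C(4,2) = 6; x_3 ≥ 5 gives C(5,2) = 10. Together 31.
No two caps can be exceeded simultaneously, so the pair terms are all 0.
By inclusion–exclusion the count is 45 − 31 + 0 = 14.

14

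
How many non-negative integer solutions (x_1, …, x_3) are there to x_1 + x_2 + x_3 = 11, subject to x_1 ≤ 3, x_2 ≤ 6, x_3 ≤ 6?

14

Ignoring the caps, the number of non-negative solutions to x_1+…+x_3 = 11 is C(13,2) = 78.
Subtract solutions that violate a single cap (substitute x_i' = x_i − (cap_i+1)): x_1 ≥ 4 gives C(9,2) = 36; x_2 ≥ 7 gives C(6,2) = 15; x_3 ≥ 7 gives C(6,2) = 15. Together 66.
Add back pairs where two caps are both exceeded: 1 + 1 + 0 = 2.
By inclusion–exclusion the count is 78 − 66 + 2 = 14.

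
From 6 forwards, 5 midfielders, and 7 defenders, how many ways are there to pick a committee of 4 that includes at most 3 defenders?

3025

Split by how many defenders are chosen (0 through 3).
Sum: C(7,0)·C(11,4) + C(7,1)·C(11,3) + C(7,2)·C(11,2) + C(7,3)·C(11,1) = 330 + 1155 + 1155 + 385 = 3025.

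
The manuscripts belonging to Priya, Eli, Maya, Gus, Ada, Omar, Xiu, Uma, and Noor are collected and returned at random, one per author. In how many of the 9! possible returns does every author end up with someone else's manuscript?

133496

This is the derangement count D_9: permutations of 9 items with no fixed point.
By inclusion–exclusion this is Σ_{j=0}^{9} (−1)^j C(9,j)·(9−j)!.
Computing: 362880 − 362880 + 181440 − 60480 + 15120 − 3024 + 504 − 72 + 9 − 1 = 133496.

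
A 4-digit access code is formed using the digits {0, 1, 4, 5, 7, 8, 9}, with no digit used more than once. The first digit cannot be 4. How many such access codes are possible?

720

The first digit has 7−1 = 6 choices (anything except 4).
The remaining 3 digits are filled from the other 6 symbols without repetition: 6 × 5 × 4 = 120.
Total: 6 × 120 = 720.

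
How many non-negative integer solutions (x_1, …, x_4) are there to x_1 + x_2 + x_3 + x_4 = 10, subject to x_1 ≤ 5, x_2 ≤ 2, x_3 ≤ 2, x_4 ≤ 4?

18

Ignoring the caps, the number of non-negative solutions to x_1+…+x_4 = 10 is C(13,3) = 286.
Subtract solutions that violate a single cap (substitute x_i' = x_i − (cap_i+1)): x_1 ≥ 6 gives C(7,3) = 35; x_2 ≥ 3 gives C(10,3) = 120; x_3 ≥ 3 gives C(10,3) = 120; x_4 ≥ 5 gives C(8,3) = 56. Together 331.
Add back pairs where two caps are both exceeded: 4 + 4 + 0 + 35 + 10 + 10 = 63.
By inclusion–exclusion the count is 286 − 331 + 63 = 18.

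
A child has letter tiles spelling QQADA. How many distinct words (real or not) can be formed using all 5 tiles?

QQADA has 5 letters with A appearing twice and Q appearing twice.
Dividing 5! = 120 by 2!·2! = 4 for the repeated letters gives 30.

30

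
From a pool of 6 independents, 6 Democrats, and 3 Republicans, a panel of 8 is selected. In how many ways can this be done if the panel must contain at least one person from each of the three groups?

5922

With no constraint there are C(15,8) = 6435 possible selections.
Selections missing a whole group: no independents → C(9,8) = 9; no Democrats → C(9,8) = 9; no Republicans → C(12,8) = 495.
Add back selections omitting two groups (i.e. drawn from a single group): C(6,8) + C(6,8) + C(3,8) = 0.
By inclusion–exclusion: 6435 − 513 + 0 = 5922.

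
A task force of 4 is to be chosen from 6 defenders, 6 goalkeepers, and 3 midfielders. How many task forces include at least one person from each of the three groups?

648

Total 4-person selections from all 15: C(15,4) = 1365.
Subtract selections that omit an entire group: no defenders → C(9,4) = 126; no goalkeepers → C(9,4) = 126; no midfielders → C(12,4) = 495.
Add back selections omitting two groups (i.e. drawn from a single group): C(6,4) + C(6,4) + C(3,4) = 30.
By inclusion–exclusion: 1365 − 747 + 30 = 648.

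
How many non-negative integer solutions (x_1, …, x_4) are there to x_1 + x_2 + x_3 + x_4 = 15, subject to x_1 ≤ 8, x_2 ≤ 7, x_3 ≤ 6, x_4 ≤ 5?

243

Ignoring the caps, the number of non-negative solutions to x_1+…+x_4 = 15 is C(18,3) = 816.
Subtract solutions that violate a single cap (substitute x_i' = x_i − (cap_i+1)): x_1 ≥ 9 gives C(9,3) = 84; x_2 ≥ 8 gives C(10,3) = 120; x_3 ≥ 7 gives C(11,3) = 165; x_4 ≥ 6 gives C(12,3) = 220. Together 589.
Add back pairs where two caps are both exceeded: 0 + 0 + 1 + 1 + 4 + 10 = 16.
By inclusion–exclusion the count is 816 − 589 + 16 = 243.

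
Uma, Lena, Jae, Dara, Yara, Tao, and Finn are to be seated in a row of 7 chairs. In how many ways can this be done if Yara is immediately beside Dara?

1440

Glue Yara and Dara into one block (2 internal orders), leaving 6 units to arrange in a row.
So the count is 2·(6)! = 1440.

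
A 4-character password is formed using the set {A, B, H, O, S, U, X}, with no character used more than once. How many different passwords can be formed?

840

With no repetition, fill the 4 characters in order: 7 choices, then 6, down to 4.
That product is 7 × 6 × 5 × 4 = 840.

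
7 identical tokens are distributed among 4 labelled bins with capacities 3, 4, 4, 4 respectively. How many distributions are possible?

Ignoring the caps, the number of non-negative solutions to x_1+…+x_4 = 7 is C(10,3) = 120.
Subtract solutions that violate a single cap (substitute x_i' = x_i − (cap_i+1)): x_1 ≥ 4 gives C(6,3) = 20; x_2 ≥ 5 gives C(5,3) = 10; x_3 ≥ 5 gives C(5,3) = 10; x_4 ≥ 5 gives C(5,3) = 10. Together 50.
No two caps can be exceeded simultaneously, so the pair terms are all 0.
By inclusion–exclusion the count is 120 − 50 + 0 = 70.

70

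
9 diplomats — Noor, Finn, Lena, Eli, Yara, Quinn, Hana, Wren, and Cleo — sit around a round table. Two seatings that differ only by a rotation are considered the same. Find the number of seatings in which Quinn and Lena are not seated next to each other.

Without the restriction there are (8)! = 40320 seatings.
Those with Quinn next to Lena: fuse the pair into one unit and seat 8 units around a circle — 2·(7)! = 10080.
Subtracting, 40320 − 10080 = 30240.

30240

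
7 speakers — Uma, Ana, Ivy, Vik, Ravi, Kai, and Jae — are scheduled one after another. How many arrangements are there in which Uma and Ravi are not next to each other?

There are 7! = 5040 arrangements in all. If Uma and Ravi are adjacent, merging them into one block gives 2·(6)! = 1440 arrangements.
So 5040 − 1440 = 3600 arrangements keep them apart.

3600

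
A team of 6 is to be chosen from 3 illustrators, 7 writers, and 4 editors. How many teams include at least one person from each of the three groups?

Unrestricted: C(14,6) = 3003 ways to pick any 6 of the 14.
Selections missing a whole group: no illustrators → C(11,6) = 462; no writers → C(7,6) = 7; no editors → C(10,6) = 210.
Add back selections omitting two groups (i.e. drawn from a single group): C(3,6) + C(7,6) + C(4,6) = 7.
By inclusion–exclusion: 3003 − 679 + 7 = 2331.

2331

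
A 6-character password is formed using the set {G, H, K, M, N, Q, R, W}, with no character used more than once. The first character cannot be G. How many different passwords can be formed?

17640

The first character has 8−1 = 7 choices (anything except G).
The remaining 5 characters are filled from the other 7 symbols without repetition: 7 × 6 × 5 × 4 × 3 = 2520.
Total: 7 × 2520 = 17640.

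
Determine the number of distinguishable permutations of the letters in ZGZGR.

Letter multiplicities in ZGZGR: G×2, R×1, Z×2.
So there are 5! / (2!·2!) = 30 distinguishable arrangements.

30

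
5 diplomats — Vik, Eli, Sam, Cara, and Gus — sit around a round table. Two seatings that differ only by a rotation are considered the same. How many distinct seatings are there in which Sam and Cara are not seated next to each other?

Without the restriction there are (4)! = 24 seatings.
Those with Sam next to Cara: fuse the pair into one unit and seat 4 units around a circle — 2·(3)! = 12.
Subtracting, 24 − 12 = 12.

12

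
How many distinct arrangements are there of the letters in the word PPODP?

PPODP has 5 letters with P appearing 3 times.
So there are 5! / (3!) = 20 distinguishable arrangements.

20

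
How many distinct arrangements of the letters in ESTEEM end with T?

With the last slot taken by T, it remains to arrange the other 5 letters (ESEEM).
Those 5 letters have E appearing 3 times, giving (5)!/(3!) = 20.

20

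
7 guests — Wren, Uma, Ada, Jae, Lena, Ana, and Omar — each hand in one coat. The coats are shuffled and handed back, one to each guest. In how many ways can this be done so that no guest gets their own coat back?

1854

This is the derangement count D_7: permutations of 7 items with no fixed point.
By inclusion–exclusion this is Σ_{j=0}^{7} (−1)^j C(7,j)·(7−j)!.
Computing: 5040 − 5040 + 2520 − 840 + 210 − 42 + 7 − 1 = 1854.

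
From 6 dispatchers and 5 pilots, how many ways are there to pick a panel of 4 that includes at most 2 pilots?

265

Split by how many pilots are chosen (0 through 2).
Sum: C(5,0)·C(6,4) + C(5,1)·C(6,3) + C(5,2)·C(6,2) = 15 + 100 + 150 = 265.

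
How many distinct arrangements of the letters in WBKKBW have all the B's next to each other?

Treat the 2 copies of B as a single block. The multiset to arrange is then {BB, K, K, W, W}, 5 items in all.
That gives (5)!/(2!·2!) = 30 arrangements.

30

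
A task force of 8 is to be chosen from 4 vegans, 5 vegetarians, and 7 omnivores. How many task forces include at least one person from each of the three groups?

Total 8-person selections from all 16: C(16,8) = 12870.
Subtract selections that omit an entire group: no vegans → C(12,8) = 495; no vegetarians → C(11,8) = 165; no omnivores → C(9,8) = 9.
Add back selections omitting two groups (i.e. drawn from a single group): C(4,8) + C(5,8) + C(7,8) = 0.
By inclusion–exclusion: 12870 − 669 + 0 = 12201.

12201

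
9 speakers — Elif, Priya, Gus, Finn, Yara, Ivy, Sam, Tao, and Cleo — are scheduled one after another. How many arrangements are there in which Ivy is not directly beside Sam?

Of the 9! = 362880 arrangements, those with Ivy and Sam adjacent number 2 × 8! = 80640 (treat the pair as a block with 2 internal orders).
Complementary counting: 362880 − 80640 = 282240.

282240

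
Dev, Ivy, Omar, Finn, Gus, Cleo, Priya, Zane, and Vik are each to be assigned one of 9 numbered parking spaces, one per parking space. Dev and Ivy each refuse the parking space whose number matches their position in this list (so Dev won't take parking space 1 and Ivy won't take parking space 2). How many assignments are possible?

Let Aᵢ (for i ∈ {1, 2}) be the placements that put person i in their forbidden parking space. Any j of these fix j positions, leaving (9−j)! ways to fill the rest, and there are C(2,j) ways to pick which j.
By inclusion–exclusion, the number of valid placements is Σ_{j=0}^{2} (−1)^j C(2,j)·(9−j)!.
Computing: 362880 − 80640 + 5040 = 287280.

287280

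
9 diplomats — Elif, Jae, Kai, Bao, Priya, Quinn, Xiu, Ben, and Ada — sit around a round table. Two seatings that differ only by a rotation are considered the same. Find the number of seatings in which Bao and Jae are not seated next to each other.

30240

All circular seatings of 9 people number (8)! = 40320.
Those with Bao next to Jae: fuse the pair into one unit and seat 8 units around a circle — 2·(7)! = 10080.
Subtracting, 40320 − 10080 = 30240.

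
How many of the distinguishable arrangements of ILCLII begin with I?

30

Fix I in the first position and arrange the remaining 5 letters.
Those 5 letters have I appearing twice and L appearing twice, giving (5)!/(2!·2!) = 30.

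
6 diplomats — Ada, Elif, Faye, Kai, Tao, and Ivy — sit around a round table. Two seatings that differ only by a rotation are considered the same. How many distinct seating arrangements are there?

120

Around a circle, 6 distinct people have 6!/6 = (5)! = 120 rotationally distinct seatings.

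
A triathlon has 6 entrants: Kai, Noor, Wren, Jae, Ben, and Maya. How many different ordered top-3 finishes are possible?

120

There are 6 choices for 1st place, 5 for 2nd, and 4 for 3rd.
That gives 6 × 5 × 4 = 120.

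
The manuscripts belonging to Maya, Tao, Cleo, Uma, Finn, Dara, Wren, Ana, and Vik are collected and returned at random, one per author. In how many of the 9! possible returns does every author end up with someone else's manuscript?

133496

This is the derangement count D_9: permutations of 9 items with no fixed point.
By inclusion–exclusion this is Σ_{j=0}^{9} (−1)^j C(9,j)·(9−j)!.
Computing: 362880 − 362880 + 181440 − 60480 + 15120 − 3024 + 504 − 72 + 9 − 1 = 133496.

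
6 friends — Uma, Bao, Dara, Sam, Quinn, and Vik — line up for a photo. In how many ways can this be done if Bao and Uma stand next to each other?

Glue Bao and Uma into one block (2 internal orders), leaving 5 units to arrange in a row.
That gives 2 × 5! = 2 × 120 = 240.

240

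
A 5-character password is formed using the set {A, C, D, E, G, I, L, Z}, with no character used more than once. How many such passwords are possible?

This is a permutation of 5 out of 8: P(8,5) = 8!/3!.
8 × 7 × 6 × 5 × 4 = 6720.

6720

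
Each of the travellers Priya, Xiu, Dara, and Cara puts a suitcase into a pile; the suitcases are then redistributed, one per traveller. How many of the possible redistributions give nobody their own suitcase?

9

This is the derangement count D_4: permutations of 4 items with no fixed point.
By inclusion–exclusion this is Σ_{j=0}^{4} (−1)^j C(4,j)·(4−j)!.
Computing: 24 − 24 + 12 − 4 + 1 = 9.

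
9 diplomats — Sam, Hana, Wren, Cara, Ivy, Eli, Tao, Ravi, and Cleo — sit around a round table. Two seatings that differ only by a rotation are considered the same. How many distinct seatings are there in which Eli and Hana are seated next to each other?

Glue Eli and Hana into a block (2 internal orders). Seating 8 units around a circle gives (7)! arrangements.
So 2 × (7)! = 2 × 5040 = 10080.

10080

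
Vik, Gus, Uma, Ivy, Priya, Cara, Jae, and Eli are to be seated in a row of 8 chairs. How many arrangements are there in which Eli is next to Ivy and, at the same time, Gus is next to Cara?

Treat {Eli,Ivy} as one block (2 orders) and {Gus,Cara} as another (2 orders).
That leaves 6 units to arrange: 2 × 2 × 6! = 4 × 720 = 2880.

2880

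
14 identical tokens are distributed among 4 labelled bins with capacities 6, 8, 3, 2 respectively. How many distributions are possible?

Without the upper bounds there are C(17,3) = 680 ways to split 14 among 4 bins.
Subtract solutions that violate a single cap (substitute x_i' = x_i − (cap_i+1)): x_1 ≥ 7 gives C(10,3) = 120; x_2 ≥ 9 gives C(8,3) = 56; x_3 ≥ 4 gives C(13,3) = 286; x_4 ≥ 3 gives C(14,3) = 364. Together 826.
Add back pairs where two caps are both exceeded: 0 + 20 + 35 + 4 + 10 + 120 = 189.
Subtract triples: 0 + 0 + 1 + 0 = 1.
By inclusion–exclusion the count is 680 − 826 + 189 − 1 = 42.

42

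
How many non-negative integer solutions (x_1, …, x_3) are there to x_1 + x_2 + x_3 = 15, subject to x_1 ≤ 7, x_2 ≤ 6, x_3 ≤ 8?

By stars and bars, unrestricted non-negative solutions to x_1+…+x_3 = 15 number C(15+2,2) = 136.
Subtract solutions that violate a single cap (substitute x_i' = x_i − (cap_i+1)): x_1 ≥ 8 gives C(9,2) = 36; x_2 ≥ 7 gives C(10,2) = 45; x_3 ≥ 9 gives C(8,2) = 28. Together 109.
Add back pairs where two caps are both exceeded: 1 + 0 + 0 = 1.
By inclusion–exclusion the count is 136 − 109 + 1 = 28.

28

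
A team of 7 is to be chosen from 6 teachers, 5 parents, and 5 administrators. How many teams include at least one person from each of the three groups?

Unrestricted: C(16,7) = 11440 ways to pick any 7 of the 16.
Subtract selections that omit an entire group: no teachers → C(10,7) = 120; no parents → C(11,7) = 330; no administrators → C(11,7) = 330.
Add back selections omitting two groups (i.e. drawn from a single group): C(6,7) + C(5,7) + C(5,7) = 0.
By inclusion–exclusion: 11440 − 780 + 0 = 10660.

10660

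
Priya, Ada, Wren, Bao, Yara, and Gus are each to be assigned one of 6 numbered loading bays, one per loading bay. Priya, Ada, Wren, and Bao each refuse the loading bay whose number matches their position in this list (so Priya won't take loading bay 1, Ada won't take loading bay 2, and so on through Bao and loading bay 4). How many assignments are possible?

Let Aᵢ (for 1 ≤ i ≤ 4) be the placements that put person i in their forbidden loading bay. Any j of these fix j positions, leaving (6−j)! ways to fill the rest, and there are C(4,j) ways to pick which j.
By inclusion–exclusion, the number of valid placements is Σ_{j=0}^{4} (−1)^j C(4,j)·(6−j)!.
Computing: 720 − 480 + 144 − 24 + 2 = 362.

362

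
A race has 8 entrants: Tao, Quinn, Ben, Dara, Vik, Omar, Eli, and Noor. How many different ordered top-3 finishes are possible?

336

There are 8 choices for 1st place, 7 for 2nd, and 6 for 3rd.
That gives 8 × 7 × 6 = 336.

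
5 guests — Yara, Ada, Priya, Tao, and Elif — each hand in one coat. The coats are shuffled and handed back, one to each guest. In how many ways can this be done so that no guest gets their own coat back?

Count assignments avoiding every fixed point. For any j of the 5 guests fixed to their own coat, the other 5−j can be arranged in (5−j)! ways.
By inclusion–exclusion this is Σ_{j=0}^{5} (−1)^j C(5,j)·(5−j)!.
Computing: 120 − 120 + 60 − 20 + 5 − 1 = 44.

44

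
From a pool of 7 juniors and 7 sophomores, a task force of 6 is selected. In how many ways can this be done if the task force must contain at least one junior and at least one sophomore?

With no constraint there are C(14,6) = 3003 possible selections.
Selections missing a whole group: no juniors → C(7,6) = 7; no sophomores → C(7,6) = 7.
Both groups omitted at once is impossible, so 3003 − 14 = 2989.

2989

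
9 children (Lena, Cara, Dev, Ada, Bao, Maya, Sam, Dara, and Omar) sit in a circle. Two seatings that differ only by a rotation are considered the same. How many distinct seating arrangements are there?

Seat Lena anywhere (absorbing the rotational symmetry), then permute the other 8: (8)! = 40320.

40320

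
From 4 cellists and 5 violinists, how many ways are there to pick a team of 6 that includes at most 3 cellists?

Split by how many cellists are chosen (0 through 3).
Sum: C(4,0)·C(5,6) + C(4,1)·C(5,5) + C(4,2)·C(5,4) + C(4,3)·C(5,3) = 0 + 4 + 30 + 40 = 74.

74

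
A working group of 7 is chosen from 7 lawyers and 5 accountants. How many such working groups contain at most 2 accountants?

Split by how many accountants are chosen (0 through 2).
Sum: C(5,0)·C(7,7) + C(5,1)·C(7,6) + C(5,2)·C(7,5) = 1 + 35 + 210 = 246.

246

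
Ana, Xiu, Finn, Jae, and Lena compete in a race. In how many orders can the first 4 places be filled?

120

There are 5 choices for 1st place, 4 for 2nd, and so on down to 2 for position 4.
That gives 5 × 4 × 3 × 2 = 120.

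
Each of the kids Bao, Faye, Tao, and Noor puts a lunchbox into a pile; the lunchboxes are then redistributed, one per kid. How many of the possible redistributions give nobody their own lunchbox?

9

Count assignments avoiding every fixed point. For any j of the 4 kids fixed to their own lunchbox, the other 4−j can be arranged in (4−j)! ways.
By inclusion–exclusion this is Σ_{j=0}^{4} (−1)^j C(4,j)·(4−j)!.
Computing: 24 − 24 + 12 − 4 + 1 = 9.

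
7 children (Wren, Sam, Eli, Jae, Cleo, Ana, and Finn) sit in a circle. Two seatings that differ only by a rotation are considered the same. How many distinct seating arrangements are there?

720

Fix one person's seat to break rotational symmetry; the remaining 6 people can be arranged in (6)! = 720 ways.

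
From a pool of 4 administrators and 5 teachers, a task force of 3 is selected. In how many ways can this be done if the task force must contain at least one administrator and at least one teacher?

70

With no constraint there are C(9,3) = 84 possible selections.
Subtract selections that omit an entire group: no administrators → C(5,3) = 10; no teachers → C(4,3) = 4.
Both groups omitted at once is impossible, so 84 − 14 = 70.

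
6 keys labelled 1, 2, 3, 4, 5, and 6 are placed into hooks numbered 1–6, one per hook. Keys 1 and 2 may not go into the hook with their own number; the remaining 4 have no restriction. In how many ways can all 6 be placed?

504

Let Aᵢ (for i ∈ {1, 2}) be the placements that put key i in its forbidden hook. Any j of these fix j positions, leaving (6−j)! ways to fill the rest, and there are C(2,j) ways to pick which j.
By inclusion–exclusion, the number of valid placements is Σ_{j=0}^{2} (−1)^j C(2,j)·(6−j)!.
Computing: 720 − 240 + 24 = 504.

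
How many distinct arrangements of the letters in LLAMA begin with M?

With the first slot taken by M, it remains to arrange the other 4 letters (LLAA).
Those 4 letters have A appearing twice and L appearing twice, giving (4)!/(2!·2!) = 6.

6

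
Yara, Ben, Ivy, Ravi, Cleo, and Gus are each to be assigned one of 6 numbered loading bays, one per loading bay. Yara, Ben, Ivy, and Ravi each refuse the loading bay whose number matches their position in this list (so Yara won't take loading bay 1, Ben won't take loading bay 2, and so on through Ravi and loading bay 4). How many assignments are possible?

Let Aᵢ (for 1 ≤ i ≤ 4) be the placements that put person i in their forbidden loading bay. Any j of these fix j positions, leaving (6−j)! ways to fill the rest, and there are C(4,j) ways to pick which j.
By inclusion–exclusion, the number of valid placements is Σ_{j=0}^{4} (−1)^j C(4,j)·(6−j)!.
Computing: 720 − 480 + 144 − 24 + 2 = 362.

362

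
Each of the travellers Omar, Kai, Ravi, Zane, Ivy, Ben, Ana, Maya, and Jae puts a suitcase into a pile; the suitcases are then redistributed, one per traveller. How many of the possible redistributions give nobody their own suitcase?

133496

Count assignments avoiding every fixed point. For any j of the 9 travellers fixed to their own suitcase, the other 9−j can be arranged in (9−j)! ways.
By inclusion–exclusion this is Σ_{j=0}^{9} (−1)^j C(9,j)·(9−j)!.
Computing: 362880 − 362880 + 181440 − 60480 + 15120 − 3024 + 504 − 72 + 9 − 1 = 133496.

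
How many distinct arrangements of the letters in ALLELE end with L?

Fix L in the last position and arrange the remaining 5 letters.
Those 5 letters have E appearing twice and L appearing twice, giving (5)!/(2!·2!) = 30.

30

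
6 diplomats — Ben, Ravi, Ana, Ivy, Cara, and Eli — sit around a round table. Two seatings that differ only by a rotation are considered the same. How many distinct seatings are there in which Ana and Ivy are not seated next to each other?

Without the restriction there are (5)! = 120 seatings.
Seatings with Ana beside Ivy: treat them as a block with 2 internal orders, giving 2 × (4)! = 48.
Subtracting, 120 − 48 = 72.

72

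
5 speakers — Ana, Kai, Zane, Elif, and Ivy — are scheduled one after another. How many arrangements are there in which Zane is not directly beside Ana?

Of the 5! = 120 arrangements, those with Zane and Ana adjacent number 2 × 4! = 48 (treat the pair as a block with 2 internal orders).
Complementary counting: 120 − 48 = 72.

72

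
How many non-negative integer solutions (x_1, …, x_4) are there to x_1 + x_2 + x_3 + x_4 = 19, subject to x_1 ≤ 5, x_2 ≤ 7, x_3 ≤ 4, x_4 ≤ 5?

10

Without the upper bounds there are C(22,3) = 1540 ways to split 19 among 4 variables.
Subtract solutions that violate a single cap (substitute x_i' = x_i − (cap_i+1)): x_1 ≥ 6 gives C(16,3) = 560; x_2 ≥ 8 gives C(14,3) = 364; x_3 ≥ 5 gives C(17,3) = 680; x_4 ≥ 6 gives C(16,3) = 560. Together 2164.
Add back pairs where two caps are both exceeded: 56 + 165 + 120 + 84 + 56 + 165 = 646.
Subtract triples: 1 + 0 + 10 + 1 = 12.
By inclusion–exclusion the count is 1540 − 2164 + 646 − 12 = 10.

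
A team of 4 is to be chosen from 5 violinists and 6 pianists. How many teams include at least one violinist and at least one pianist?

310

Unrestricted: C(11,4) = 330 ways to pick any 4 of the 11.
Subtract selections that omit an entire group: no violinists → C(6,4) = 15; no pianists → C(5,4) = 5.
Both groups omitted at once is impossible, so 330 − 20 = 310.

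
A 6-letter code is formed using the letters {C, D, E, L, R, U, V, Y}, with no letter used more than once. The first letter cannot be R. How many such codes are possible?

The first letter has 8−1 = 7 choices (anything except R).
The remaining 5 letters are filled from the other 7 symbols without repetition: 7 × 6 × 5 × 4 × 3 = 2520.
Total: 7 × 2520 = 17640.

17640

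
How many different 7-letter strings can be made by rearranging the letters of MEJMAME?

420

The 7 letters of MEJMAME have repeats: E appearing twice and M appearing 3 times.
So there are 7! / (3!·2!) = 420 distinguishable arrangements.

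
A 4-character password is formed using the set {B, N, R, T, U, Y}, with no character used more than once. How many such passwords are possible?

360

Choose and order 4 of the 6 symbols: the first character has 6 options, the next 5, then 4, 3.
That product is 6 × 5 × 4 × 3 = 360.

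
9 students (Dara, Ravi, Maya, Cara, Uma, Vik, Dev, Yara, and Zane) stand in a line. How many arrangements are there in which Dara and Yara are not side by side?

282240

Of the 9! = 362880 arrangements, those with Dara and Yara adjacent number 2 × 8! = 80640 (treat the pair as a block with 2 internal orders).
So 362880 − 80640 = 282240 arrangements keep them apart.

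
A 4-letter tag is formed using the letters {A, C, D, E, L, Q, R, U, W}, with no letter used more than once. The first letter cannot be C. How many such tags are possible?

2688

The first letter has 9−1 = 8 choices (anything except C).
The remaining 3 letters are filled from the other 8 symbols without repetition: 8 × 7 × 6 = 336.
Total: 8 × 336 = 2688.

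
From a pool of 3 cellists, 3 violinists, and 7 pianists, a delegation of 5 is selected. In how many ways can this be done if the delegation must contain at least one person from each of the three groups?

798

Unrestricted: C(13,5) = 1287 ways to pick any 5 of the 13.
Selections missing a whole group: no cellists → C(10,5) = 252; no violinists → C(10,5) = 252; no pianists → C(6,5) = 6.
Add back selections omitting two groups (i.e. drawn from a single group): C(3,5) + C(3,5) + C(7,5) = 21.
By inclusion–exclusion: 1287 − 510 + 21 = 798.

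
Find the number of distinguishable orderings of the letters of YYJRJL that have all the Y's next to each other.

60

Treat the 2 copies of Y as a single block. The multiset to arrange is then {YY, J, J, L, R}, 5 items in all.
That gives (5)!/(2!) = 60 arrangements.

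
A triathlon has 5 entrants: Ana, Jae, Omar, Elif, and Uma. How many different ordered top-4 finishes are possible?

There are 5 choices for 1st place, 4 for 2nd, and so on down to 2 for position 4.
That gives 5 × 4 × 3 × 2 = 120.

120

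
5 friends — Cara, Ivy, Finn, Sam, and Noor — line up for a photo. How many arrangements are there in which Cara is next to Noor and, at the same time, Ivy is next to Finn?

Treat {Cara,Noor} as one block (2 orders) and {Ivy,Finn} as another (2 orders).
That leaves 3 units to arrange: 2 × 2 × 3! = 4 × 6 = 24.

24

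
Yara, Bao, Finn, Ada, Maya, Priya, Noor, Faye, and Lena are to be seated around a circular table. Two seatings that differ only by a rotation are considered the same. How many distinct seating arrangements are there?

Seat Yara anywhere (absorbing the rotational symmetry), then permute the other 8: (8)! = 40320.

40320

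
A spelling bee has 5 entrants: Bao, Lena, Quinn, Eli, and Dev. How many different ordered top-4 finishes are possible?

120

There are 5 choices for 1st place, 4 for 2nd, and so on down to 2 for position 4.
That gives 5 × 4 × 3 × 2 = 120.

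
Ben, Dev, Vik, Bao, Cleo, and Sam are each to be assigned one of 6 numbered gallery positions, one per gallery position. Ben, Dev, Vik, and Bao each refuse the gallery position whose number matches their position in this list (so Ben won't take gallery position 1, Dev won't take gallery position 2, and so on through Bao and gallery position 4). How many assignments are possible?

Let Aᵢ (for 1 ≤ i ≤ 4) be the placements that put person i in their forbidden gallery position. Any j of these fix j positions, leaving (6−j)! ways to fill the rest, and there are C(4,j) ways to pick which j.
By inclusion–exclusion, the number of valid placements is Σ_{j=0}^{4} (−1)^j C(4,j)·(6−j)!.
Computing: 720 − 480 + 144 − 24 + 2 = 362.

362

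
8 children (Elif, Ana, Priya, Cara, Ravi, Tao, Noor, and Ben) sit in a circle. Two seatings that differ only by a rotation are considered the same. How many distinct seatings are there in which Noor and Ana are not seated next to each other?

3600

Without the restriction there are (7)! = 5040 seatings.
Those with Noor next to Ana: fuse the pair into one unit and seat 7 units around a circle — 2·(6)! = 1440.
Subtracting, 5040 − 1440 = 3600.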